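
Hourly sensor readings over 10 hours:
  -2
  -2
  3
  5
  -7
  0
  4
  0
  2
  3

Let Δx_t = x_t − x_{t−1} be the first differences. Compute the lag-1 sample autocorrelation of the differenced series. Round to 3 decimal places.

First differences Δx: 0, 5, 2, -12, 7, 4, -4, 2, 1
Mean of differences = 0.5556
Numerator Σ(Δx_t−Δx̄)(Δx_{t+1}−Δx̄) = -94.5309
Denominator Σ(Δx_t−Δx̄)² = 256.2222
r_1(Δx) = -94.5309 / 256.2222 = -0.369

-0.369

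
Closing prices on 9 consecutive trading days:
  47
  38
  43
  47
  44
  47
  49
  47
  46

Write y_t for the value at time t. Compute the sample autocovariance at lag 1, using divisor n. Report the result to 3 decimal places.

Mean ȳ = (47 + 38 + 43 + 47 + 44 + 47 + 49 + 47 + 46)/9 = 45.3333
Σ_{t=1}^{8}(y_t−ȳ)(y_{t+1}−ȳ) = 9.8889
γ_1 = 9.8889 / 9 = 1.099

1.099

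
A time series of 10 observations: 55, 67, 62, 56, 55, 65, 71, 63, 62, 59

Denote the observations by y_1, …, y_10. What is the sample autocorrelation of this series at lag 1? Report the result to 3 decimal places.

0.095

Mean ȳ = (55 + 67 + 62 + 56 + 55 + 65 + 71 + 63 + 62 + 59)/10 = 61.5000
Numerator Σ_{t=1}^{9}(y_t−ȳ)(y_{t+1}−ȳ) = 24.2500
Denominator Σ(y_t−ȳ)² = 256.5000
r_1 = 24.2500 / 256.5000 = 0.095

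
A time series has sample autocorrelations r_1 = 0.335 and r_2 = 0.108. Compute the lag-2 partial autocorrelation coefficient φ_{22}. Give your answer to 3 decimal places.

-0.005

φ_{22} = (r_2 − r_1²) / (1 − r_1²)
r_1² = (0.335)² = 0.112225
Numerator = 0.108 − 0.1122 = -0.0042; denominator = 1 − 0.1122 = 0.8878
φ_{22} = -0.0042 / 0.8878 = -0.005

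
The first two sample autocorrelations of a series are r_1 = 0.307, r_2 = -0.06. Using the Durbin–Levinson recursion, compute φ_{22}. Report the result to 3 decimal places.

φ_{22} = (r_2 − r_1²) / (1 − r_1²)
r_1² = (0.307)² = 0.094249
Numerator = -0.06 − 0.0942 = -0.1542; denominator = 1 − 0.0942 = 0.9058
φ_{22} = -0.1542 / 0.9058 = -0.170

-0.170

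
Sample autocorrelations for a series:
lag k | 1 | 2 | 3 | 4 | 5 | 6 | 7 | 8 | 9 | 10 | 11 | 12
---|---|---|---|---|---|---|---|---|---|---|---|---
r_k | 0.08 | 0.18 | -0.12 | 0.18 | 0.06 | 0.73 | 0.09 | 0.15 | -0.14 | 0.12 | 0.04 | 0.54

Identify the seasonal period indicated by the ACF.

The largest autocorrelation is r_6 = 0.73, with a weaker echo at lag 12 (0.54); the remaining lags stay at or below 0.18.
The dominant spike at lag 6 indicates a seasonal period of 6.

6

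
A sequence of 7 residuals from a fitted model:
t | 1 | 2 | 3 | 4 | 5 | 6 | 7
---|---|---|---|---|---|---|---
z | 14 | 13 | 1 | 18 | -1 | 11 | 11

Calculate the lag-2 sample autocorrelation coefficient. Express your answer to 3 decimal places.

0.269

Mean z̄ = (14 + 13 + 1 + 18 − 1 + 11 + 11)/7 = 9.5714
Deviations from mean: 4.4286, 3.4286, -8.5714, 8.4286, -10.5714, 1.4286, 1.4286
Numerator Σ_{t=1}^{5}(z_t−z̄)(z_{t+2}−z̄) = 78.4898
Denominator Σ(z_t−z̄)² = 291.7143
r_2 = 78.4898 / 291.7143 = 0.269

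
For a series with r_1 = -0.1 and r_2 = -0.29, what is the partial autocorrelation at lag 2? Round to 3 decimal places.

φ_{22} = (r_2 − r_1²) / (1 − r_1²)
r_1² = (-0.1)² = 0.01
Numerator = -0.29 − 0.0100 = -0.3000; denominator = 1 − 0.0100 = 0.9900
φ_{22} = -0.3000 / 0.9900 = -0.303

-0.303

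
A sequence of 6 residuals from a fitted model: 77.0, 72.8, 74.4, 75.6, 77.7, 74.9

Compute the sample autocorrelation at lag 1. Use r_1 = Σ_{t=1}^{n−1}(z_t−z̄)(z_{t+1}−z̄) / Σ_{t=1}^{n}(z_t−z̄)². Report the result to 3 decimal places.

Mean z̄ = (77.0 + 72.8 + 74.4 + 75.6 + 77.7 + 74.9)/6 = 75.4000
Deviations from mean: 1.6000, -2.6000, -1.0000, 0.2000, 2.3000, -0.5000
Σ(z_t−z̄)(z_{t+1}−z̄) = (-4.1600) + (2.6000) + (-0.2000) + (0.4600) + (-1.1500) = -2.4500
Denominator Σ(z_t−z̄)² = 15.9000
r_1 = -2.4500 / 15.9000 = -0.154

-0.154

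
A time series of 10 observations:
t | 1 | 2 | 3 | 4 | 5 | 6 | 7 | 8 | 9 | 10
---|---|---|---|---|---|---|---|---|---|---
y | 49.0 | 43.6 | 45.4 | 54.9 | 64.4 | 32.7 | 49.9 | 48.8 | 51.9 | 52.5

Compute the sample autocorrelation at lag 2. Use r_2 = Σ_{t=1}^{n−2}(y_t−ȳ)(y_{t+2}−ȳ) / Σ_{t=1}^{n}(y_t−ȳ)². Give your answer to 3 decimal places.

-0.275

Mean ȳ = (49.0 + 43.6 + 45.4 + 54.9 + 64.4 + 32.7 + 49.9 + 48.8 + 51.9 + 52.5)/10 = 49.3100
Numerator Σ_{t=1}^{8}(y_t−ȳ)(y_{t+2}−ȳ) = -165.2832
Denominator Σ(y_t−ȳ)² = 600.3290
r_2 = -165.2832 / 600.3290 = -0.275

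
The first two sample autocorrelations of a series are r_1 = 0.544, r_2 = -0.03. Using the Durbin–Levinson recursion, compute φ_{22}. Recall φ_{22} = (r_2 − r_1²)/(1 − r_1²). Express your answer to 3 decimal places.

φ_{22} = (r_2 − r_1²) / (1 − r_1²)
r_1² = (0.544)² = 0.295936
Numerator = -0.03 − 0.2959 = -0.3259; denominator = 1 − 0.2959 = 0.7041
φ_{22} = -0.3259 / 0.7041 = -0.463

-0.463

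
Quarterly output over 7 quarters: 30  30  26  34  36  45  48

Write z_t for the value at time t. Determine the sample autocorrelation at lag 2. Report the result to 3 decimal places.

Mean z̄ = (30 + 30 + 26 + 34 + 36 + 45 + 48)/7 = 35.5714
Σ(z_t−z̄)(z_{t+2}−z̄) = (53.3265) + (8.7551) + (-4.1020) + (-14.8163) + (5.3265) = 48.4898
Denominator Σ(z_t−z̄)² = 399.7143
r_2 = 48.4898 / 399.7143 = 0.121

0.121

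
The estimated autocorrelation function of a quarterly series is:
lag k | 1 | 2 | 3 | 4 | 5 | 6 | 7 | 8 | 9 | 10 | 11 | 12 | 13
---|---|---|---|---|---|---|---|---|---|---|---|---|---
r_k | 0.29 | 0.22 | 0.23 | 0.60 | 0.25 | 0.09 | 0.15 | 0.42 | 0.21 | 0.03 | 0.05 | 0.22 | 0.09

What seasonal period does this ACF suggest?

4

The largest autocorrelation is r_4 = 0.60, with a weaker echo at lag 8 (0.42); the remaining lags stay at or below 0.29. The elevated value at lag 1 (0.29), dropping to 0.22 at lag 2, reflects decaying short-term dependence rather than seasonality.
The dominant spike at lag 4 indicates a seasonal period of 4.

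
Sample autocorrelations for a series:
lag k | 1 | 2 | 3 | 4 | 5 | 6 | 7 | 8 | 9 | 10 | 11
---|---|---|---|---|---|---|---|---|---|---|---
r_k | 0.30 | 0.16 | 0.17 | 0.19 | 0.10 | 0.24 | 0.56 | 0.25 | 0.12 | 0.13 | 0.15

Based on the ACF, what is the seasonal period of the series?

The largest autocorrelation is r_7 = 0.56; the remaining lags stay at or below 0.30. The elevated value at lag 1 (0.30), dropping to 0.16 at lag 2, reflects decaying short-term dependence rather than seasonality.
The dominant spike at lag 7 indicates a seasonal period of 7.

7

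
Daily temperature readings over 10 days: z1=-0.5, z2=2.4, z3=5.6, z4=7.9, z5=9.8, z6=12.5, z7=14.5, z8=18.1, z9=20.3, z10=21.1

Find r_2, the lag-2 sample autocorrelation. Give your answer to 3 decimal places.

0.402

Mean z̄ = (-0.5 + 2.4 + 5.6 + 7.9 + 9.8 + 12.5 + 14.5 + 18.1 + 20.3 + 21.1)/10 = 11.1700
Numerator Σ_{t=1}^{8}(z_t−z̄)(z_{t+2}−z̄) = 200.8342
Denominator Σ(z_t−z̄)² = 499.5410
r_2 = 200.8342 / 499.5410 = 0.402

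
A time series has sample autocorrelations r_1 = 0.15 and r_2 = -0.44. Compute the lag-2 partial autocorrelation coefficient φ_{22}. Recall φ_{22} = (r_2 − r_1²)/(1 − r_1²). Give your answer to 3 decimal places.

-0.473

φ_{22} = (r_2 − r_1²) / (1 − r_1²)
r_1² = (0.15)² = 0.0225
Numerator = -0.44 − 0.0225 = -0.4625; denominator = 1 − 0.0225 = 0.9775
φ_{22} = -0.4625 / 0.9775 = -0.473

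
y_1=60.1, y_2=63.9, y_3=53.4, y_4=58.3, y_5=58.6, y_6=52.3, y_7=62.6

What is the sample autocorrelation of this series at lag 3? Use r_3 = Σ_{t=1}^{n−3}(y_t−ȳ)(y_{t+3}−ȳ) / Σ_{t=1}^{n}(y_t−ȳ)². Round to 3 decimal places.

0.274

Mean ȳ = (60.1 + 63.9 + 53.4 + 58.3 + 58.6 + 52.3 + 62.6)/7 = 58.4571
Deviations from mean: 1.6429, 5.4429, -5.0571, -0.1571, 0.1429, -6.1571, 4.1429
Σ(y_t−ȳ)(y_{t+3}−ȳ) = (-0.2582) + (0.7776) + (31.1376) + (-0.6510) = 31.0059
Denominator Σ(y_t−ȳ)² = 113.0171
r_3 = 31.0059 / 113.0171 = 0.274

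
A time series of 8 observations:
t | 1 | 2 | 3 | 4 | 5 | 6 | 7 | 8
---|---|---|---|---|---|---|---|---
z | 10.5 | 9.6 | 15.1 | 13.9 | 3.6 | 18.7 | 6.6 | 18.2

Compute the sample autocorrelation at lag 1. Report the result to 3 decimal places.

-0.684

Mean z̄ = (10.5 + 9.6 + 15.1 + 13.9 + 3.6 + 18.7 + 6.6 + 18.2)/8 = 12.0250
Σ(z_t−z̄)(z_{t+1}−z̄) = (3.6981) + (-7.4569) + (5.7656) + (-15.7969) + (-56.2369) + (-36.2119) + (-33.4994) = -139.7381
Denominator Σ(z_t−z̄)² = 204.2750
r_1 = -139.7381 / 204.2750 = -0.684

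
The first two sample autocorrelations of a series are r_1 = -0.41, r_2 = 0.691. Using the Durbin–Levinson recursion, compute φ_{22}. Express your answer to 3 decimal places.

0.629

φ_{22} = (r_2 − r_1²) / (1 − r_1²)
r_1² = (-0.41)² = 0.1681
Numerator = 0.691 − 0.1681 = 0.5229; denominator = 1 − 0.1681 = 0.8319
φ_{22} = 0.5229 / 0.8319 = 0.629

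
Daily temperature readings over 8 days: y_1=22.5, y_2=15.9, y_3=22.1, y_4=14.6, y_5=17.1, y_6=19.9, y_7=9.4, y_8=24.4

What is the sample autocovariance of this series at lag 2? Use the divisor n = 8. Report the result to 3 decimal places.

4.353

Mean ȳ = (22.5 + 15.9 + 22.1 + 14.6 + 17.1 + 19.9 + 9.4 + 24.4)/8 = 18.2375
Deviations: 4.2625, -2.3375, 3.8625, -3.6375, -1.1375, 1.6625, -8.8375, 6.1625
Σ_{t=1}^{6}(y_t−ȳ)(y_{t+2}−ȳ) = 34.8234
γ_2 = 34.8234 / 8 = 4.353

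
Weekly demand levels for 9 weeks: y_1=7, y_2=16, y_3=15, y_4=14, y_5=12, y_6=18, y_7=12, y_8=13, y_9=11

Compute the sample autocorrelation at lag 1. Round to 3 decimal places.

-0.272

Mean ȳ = (7 + 16 + 15 + 14 + 12 + 18 + 12 + 13 + 11)/9 = 13.1111
Numerator Σ_{t=1}^{8}(y_t−ȳ)(y_{t+1}−ȳ) = -22.0123
Denominator Σ(y_t−ȳ)² = 80.8889
r_1 = -22.0123 / 80.8889 = -0.272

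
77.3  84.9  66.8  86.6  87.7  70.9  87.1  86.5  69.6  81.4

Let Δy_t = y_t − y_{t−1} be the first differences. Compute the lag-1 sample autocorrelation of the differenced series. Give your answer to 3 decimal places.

First differences Δy: 7.6, -18.1, 19.8, 1.1, -16.8, 16.2, -0.6, -16.9, 11.8
Mean of differences = 0.4556
Numerator Σ(Δy_t−Δȳ)(Δy_{t+1}−Δȳ) = -957.0375
Denominator Σ(Δy_t−Δȳ)² = 1746.6422
r_1(Δy) = -957.0375 / 1746.6422 = -0.548

-0.548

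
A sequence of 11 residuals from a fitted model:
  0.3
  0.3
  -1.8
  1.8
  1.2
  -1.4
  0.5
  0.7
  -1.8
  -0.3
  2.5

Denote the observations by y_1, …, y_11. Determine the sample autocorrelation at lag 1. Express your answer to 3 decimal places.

Mean ȳ = (0.3 + 0.3 − 1.8 + 1.8 + 1.2 − 1.4 + 0.5 + 0.7 − 1.8 − 0.3 + 2.5)/11 = 0.1818
Numerator Σ_{t=1}^{10}(y_t−ȳ)(y_{t+1}−ȳ) = -4.9176
Denominator Σ(y_t−ȳ)² = 20.0164
r_1 = -4.9176 / 20.0164 = -0.246

-0.246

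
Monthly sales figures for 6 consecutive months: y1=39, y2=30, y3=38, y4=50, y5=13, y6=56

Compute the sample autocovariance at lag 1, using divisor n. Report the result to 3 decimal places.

-127.519

Mean ȳ = (39 + 30 + 38 + 50 + 13 + 56)/6 = 37.6667
Deviations: 1.3333, -7.6667, 0.3333, 12.3333, -24.6667, 18.3333
Σ_{t=1}^{5}(y_t−ȳ)(y_{t+1}−ȳ) = -765.1111
γ_1 = -765.1111 / 6 = -127.519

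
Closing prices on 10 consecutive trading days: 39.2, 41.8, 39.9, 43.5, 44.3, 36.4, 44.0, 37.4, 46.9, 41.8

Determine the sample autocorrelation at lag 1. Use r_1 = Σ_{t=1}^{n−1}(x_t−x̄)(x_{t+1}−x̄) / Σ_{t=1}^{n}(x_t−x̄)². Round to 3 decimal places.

-0.577

Mean x̄ = (39.2 + 41.8 + 39.9 + 43.5 + 44.3 + 36.4 + 44.0 + 37.4 + 46.9 + 41.8)/10 = 41.5200
Numerator Σ_{t=1}^{9}(x_t−x̄)(x_{t+1}−x̄) = -56.6144
Denominator Σ(x_t−x̄)² = 98.0960
r_1 = -56.6144 / 98.0960 = -0.577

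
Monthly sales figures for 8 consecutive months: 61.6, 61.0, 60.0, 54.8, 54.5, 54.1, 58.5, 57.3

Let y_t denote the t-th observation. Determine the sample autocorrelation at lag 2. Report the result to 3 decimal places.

Mean ȳ = (61.6 + 61.0 + 60.0 + 54.8 + 54.5 + 54.1 + 58.5 + 57.3)/8 = 57.7250
Deviations from mean: 3.8750, 3.2750, 2.2750, -2.9250, -3.2250, -3.6250, 0.7750, -0.4250
Numerator Σ_{t=1}^{6}(y_t−ȳ)(y_{t+2}−ȳ) = 1.5438
Denominator Σ(y_t−ȳ)² = 63.7950
r_2 = 1.5438 / 63.7950 = 0.024

0.024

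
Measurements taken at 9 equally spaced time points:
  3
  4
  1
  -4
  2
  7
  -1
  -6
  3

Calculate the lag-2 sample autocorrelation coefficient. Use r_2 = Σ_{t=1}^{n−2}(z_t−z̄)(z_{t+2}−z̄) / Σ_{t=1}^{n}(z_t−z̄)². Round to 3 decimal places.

Mean z̄ = (3 + 4 + 1 − 4 + 2 + 7 − 1 − 6 + 3)/9 = 1.0000
Σ(z_t−z̄)(z_{t+2}−z̄) = (0.0000) + (-15.0000) + (0.0000) + (-30.0000) + (-2.0000) + (-42.0000) + (-4.0000) = -93.0000
Denominator Σ(z_t−z̄)² = 132.0000
r_2 = -93.0000 / 132.0000 = -0.705

-0.705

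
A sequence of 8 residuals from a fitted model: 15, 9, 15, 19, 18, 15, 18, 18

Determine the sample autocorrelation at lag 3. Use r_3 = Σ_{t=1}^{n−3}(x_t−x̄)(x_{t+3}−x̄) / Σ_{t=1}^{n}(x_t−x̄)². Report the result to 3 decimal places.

-0.074

Mean x̄ = (15 + 9 + 15 + 19 + 18 + 15 + 18 + 18)/8 = 15.8750
Deviations from mean: -0.8750, -6.8750, -0.8750, 3.1250, 2.1250, -0.8750, 2.1250, 2.1250
Σ(x_t−x̄)(x_{t+3}−x̄) = (-2.7344) + (-14.6094) + (0.7656) + (6.6406) + (4.5156) = -5.4219
Denominator Σ(x_t−x̄)² = 72.8750
r_3 = -5.4219 / 72.8750 = -0.074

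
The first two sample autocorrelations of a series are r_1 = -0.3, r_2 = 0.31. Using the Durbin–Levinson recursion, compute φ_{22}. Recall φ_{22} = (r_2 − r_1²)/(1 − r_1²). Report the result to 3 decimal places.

0.242

φ_{22} = (r_2 − r_1²) / (1 − r_1²)
r_1² = (-0.3)² = 0.09
Numerator = 0.31 − 0.0900 = 0.2200; denominator = 1 − 0.0900 = 0.9100
φ_{22} = 0.2200 / 0.9100 = 0.242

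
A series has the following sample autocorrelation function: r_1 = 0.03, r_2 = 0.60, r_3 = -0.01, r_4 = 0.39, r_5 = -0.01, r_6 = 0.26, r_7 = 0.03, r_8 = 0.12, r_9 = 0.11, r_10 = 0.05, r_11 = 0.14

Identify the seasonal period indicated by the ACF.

2

The largest autocorrelation is r_2 = 0.60, with weaker echoes at lags 4 (0.39) and 6 (0.26); the remaining lags stay at or below 0.14.
The dominant spike at lag 2 indicates a seasonal period of 2.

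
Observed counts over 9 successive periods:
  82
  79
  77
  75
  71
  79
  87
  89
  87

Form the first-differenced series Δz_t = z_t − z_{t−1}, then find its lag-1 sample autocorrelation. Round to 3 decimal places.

0.334

First differences Δz: -3, -2, -2, -4, 8, 8, 2, -2
Mean of differences = 0.6250
Numerator Σ(Δz_t−Δz̄)(Δz_{t+1}−Δz̄) = 55.3594
Denominator Σ(Δz_t−Δz̄)² = 165.8750
r_1(Δz) = 55.3594 / 165.8750 = 0.334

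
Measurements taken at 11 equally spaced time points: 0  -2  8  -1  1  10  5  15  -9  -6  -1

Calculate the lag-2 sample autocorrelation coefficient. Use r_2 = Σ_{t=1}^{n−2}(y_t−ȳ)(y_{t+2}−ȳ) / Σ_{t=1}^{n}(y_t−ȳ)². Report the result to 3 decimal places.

Mean ȳ = (0 − 2 + 8 − 1 + 1 + 10 + 5 + 15 − 9 − 6 − 1)/11 = 1.8182
Numerator Σ_{t=1}^{9}(y_t−ȳ)(y_{t+2}−ȳ) = -30.3388
Denominator Σ(y_t−ȳ)² = 501.6364
r_2 = -30.3388 / 501.6364 = -0.060

-0.060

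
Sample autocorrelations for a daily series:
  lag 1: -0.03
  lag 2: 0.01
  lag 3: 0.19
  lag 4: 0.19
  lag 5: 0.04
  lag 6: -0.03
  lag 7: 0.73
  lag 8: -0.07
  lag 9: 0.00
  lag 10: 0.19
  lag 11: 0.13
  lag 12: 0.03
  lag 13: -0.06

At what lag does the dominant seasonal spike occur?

7

The largest autocorrelation is r_7 = 0.73; the remaining lags stay at or below 0.19.
The dominant spike at lag 7 indicates a seasonal period of 7.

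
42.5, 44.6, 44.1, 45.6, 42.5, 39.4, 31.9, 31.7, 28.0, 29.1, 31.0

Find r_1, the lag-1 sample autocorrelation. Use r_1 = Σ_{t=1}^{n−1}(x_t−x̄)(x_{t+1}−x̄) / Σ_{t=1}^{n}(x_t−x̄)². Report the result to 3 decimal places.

0.826

Mean x̄ = (42.5 + 44.6 + 44.1 + 45.6 + 42.5 + 39.4 + 31.9 + 31.7 + 28.0 + 29.1 + 31.0)/11 = 37.3091
Numerator Σ_{t=1}^{10}(x_t−x̄)(x_{t+1}−x̄) = 397.0090
Denominator Σ(x_t−x̄)² = 480.8491
r_1 = 397.0090 / 480.8491 = 0.826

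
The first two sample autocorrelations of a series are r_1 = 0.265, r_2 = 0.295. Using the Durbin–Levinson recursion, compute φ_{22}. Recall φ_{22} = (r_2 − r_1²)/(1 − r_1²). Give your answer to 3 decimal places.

0.242

φ_{22} = (r_2 − r_1²) / (1 − r_1²)
r_1² = (0.265)² = 0.070225
Numerator = 0.295 − 0.0702 = 0.2248; denominator = 1 − 0.0702 = 0.9298
φ_{22} = 0.2248 / 0.9298 = 0.242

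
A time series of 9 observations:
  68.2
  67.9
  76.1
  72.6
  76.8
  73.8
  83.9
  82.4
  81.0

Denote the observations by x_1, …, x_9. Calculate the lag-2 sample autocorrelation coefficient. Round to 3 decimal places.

0.245

Mean x̄ = (68.2 + 67.9 + 76.1 + 72.6 + 76.8 + 73.8 + 83.9 + 82.4 + 81.0)/9 = 75.8556
Σ(x_t−x̄)(x_{t+2}−x̄) = (-1.8714) + (25.8998) + (0.2309) + (6.6920) + (7.5975) + (-13.4525) + (41.3842) = 66.4805
Denominator Σ(x_t−x̄)² = 271.6822
r_2 = 66.4805 / 271.6822 = 0.245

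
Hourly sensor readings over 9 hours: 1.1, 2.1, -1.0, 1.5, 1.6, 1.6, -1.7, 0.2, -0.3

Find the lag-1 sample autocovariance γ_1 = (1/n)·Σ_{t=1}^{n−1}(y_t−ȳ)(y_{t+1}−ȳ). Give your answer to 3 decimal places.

-0.245

Mean ȳ = (1.1 + 2.1 − 1.0 + 1.5 + 1.6 + 1.6 − 1.7 + 0.2 − 0.3)/9 = 0.5667
Σ_{t=1}^{8}(y_t−ȳ)(y_{t+1}−ȳ) = -2.2078
γ_1 = -2.2078 / 9 = -0.245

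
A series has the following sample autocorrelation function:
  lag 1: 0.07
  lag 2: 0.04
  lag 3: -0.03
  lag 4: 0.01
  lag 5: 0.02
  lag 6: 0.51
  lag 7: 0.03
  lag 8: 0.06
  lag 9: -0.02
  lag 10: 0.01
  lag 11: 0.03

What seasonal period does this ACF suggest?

6

The largest autocorrelation is r_6 = 0.51; the remaining lags stay at or below 0.07.
The dominant spike at lag 6 indicates a seasonal period of 6.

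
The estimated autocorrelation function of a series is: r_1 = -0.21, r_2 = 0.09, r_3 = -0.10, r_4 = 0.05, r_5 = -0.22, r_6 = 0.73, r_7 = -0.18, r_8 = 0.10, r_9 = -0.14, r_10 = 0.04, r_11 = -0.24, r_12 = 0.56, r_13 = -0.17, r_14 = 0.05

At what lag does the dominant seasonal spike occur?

The largest autocorrelation is r_6 = 0.73, with a weaker echo at lag 12 (0.56); the remaining lags stay at or below 0.10.
The dominant spike at lag 6 indicates a seasonal period of 6.

6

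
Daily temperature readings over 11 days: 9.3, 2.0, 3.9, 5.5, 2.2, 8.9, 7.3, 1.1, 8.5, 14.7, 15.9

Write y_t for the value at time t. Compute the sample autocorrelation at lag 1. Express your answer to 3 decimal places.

0.322

Mean ȳ = (9.3 + 2.0 + 3.9 + 5.5 + 2.2 + 8.9 + 7.3 + 1.1 + 8.5 + 14.7 + 15.9)/11 = 7.2091
Numerator Σ_{t=1}^{10}(y_t−ȳ)(y_{t+1}−ȳ) = 78.5772
Denominator Σ(y_t−ȳ)² = 243.9691
r_1 = 78.5772 / 243.9691 = 0.322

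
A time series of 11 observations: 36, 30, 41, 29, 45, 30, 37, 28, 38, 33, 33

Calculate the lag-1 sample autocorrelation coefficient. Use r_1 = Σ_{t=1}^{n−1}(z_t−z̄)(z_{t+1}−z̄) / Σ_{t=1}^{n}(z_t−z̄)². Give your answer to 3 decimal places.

Mean z̄ = (36 + 30 + 41 + 29 + 45 + 30 + 37 + 28 + 38 + 33 + 33)/11 = 34.5455
Numerator Σ_{t=1}^{10}(z_t−z̄)(z_{t+1}−z̄) = -230.0248
Denominator Σ(z_t−z̄)² = 290.7273
r_1 = -230.0248 / 290.7273 = -0.791

-0.791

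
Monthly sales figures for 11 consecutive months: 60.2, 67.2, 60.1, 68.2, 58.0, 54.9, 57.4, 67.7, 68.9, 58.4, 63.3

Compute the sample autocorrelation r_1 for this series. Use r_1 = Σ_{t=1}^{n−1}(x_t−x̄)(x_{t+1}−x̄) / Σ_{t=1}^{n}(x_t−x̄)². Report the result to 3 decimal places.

-0.046

Mean x̄ = (60.2 + 67.2 + 60.1 + 68.2 + 58.0 + 54.9 + 57.4 + 67.7 + 68.9 + 58.4 + 63.3)/11 = 62.2091
Numerator Σ_{t=1}^{10}(x_t−x̄)(x_{t+1}−x̄) = -11.7992
Denominator Σ(x_t−x̄)² = 254.1691
r_1 = -11.7992 / 254.1691 = -0.046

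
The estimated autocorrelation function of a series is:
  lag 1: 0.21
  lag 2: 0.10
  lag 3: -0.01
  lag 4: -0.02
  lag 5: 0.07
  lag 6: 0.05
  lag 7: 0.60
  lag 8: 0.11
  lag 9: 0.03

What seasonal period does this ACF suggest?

7

The largest autocorrelation is r_7 = 0.60; the remaining lags stay at or below 0.21. The elevated value at lag 1 (0.21), dropping to 0.10 at lag 2, reflects decaying short-term dependence rather than seasonality.
The dominant spike at lag 7 indicates a seasonal period of 7.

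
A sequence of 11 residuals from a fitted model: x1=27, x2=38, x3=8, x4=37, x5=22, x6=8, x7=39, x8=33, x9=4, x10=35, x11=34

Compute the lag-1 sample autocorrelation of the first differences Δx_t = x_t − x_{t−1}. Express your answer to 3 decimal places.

First differences Δx: 11, -30, 29, -15, -14, 31, -6, -29, 31, -1
Mean of differences = 0.7000
Numerator Σ(Δx_t−Δx̄)(Δx_{t+1}−Δx̄) = -2799.3900
Denominator Σ(Δx_t−Δx̄)² = 5078.1000
r_1(Δx) = -2799.3900 / 5078.1000 = -0.551

-0.551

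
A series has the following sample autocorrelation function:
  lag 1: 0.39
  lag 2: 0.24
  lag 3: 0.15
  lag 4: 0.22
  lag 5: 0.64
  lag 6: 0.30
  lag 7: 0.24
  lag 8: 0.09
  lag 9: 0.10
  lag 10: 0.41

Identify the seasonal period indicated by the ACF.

5

The largest autocorrelation is r_5 = 0.64, with a weaker echo at lag 10 (0.41); the remaining lags stay at or below 0.39. The elevated value at lag 1 (0.39), dropping to 0.24 at lag 2, reflects decaying short-term dependence rather than seasonality.
The dominant spike at lag 5 indicates a seasonal period of 5.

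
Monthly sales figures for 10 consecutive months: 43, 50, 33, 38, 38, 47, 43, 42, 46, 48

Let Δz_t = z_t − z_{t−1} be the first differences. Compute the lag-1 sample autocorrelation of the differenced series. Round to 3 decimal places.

First differences Δz: 7, -17, 5, 0, 9, -4, -1, 4, 2
Mean of differences = 0.5556
Numerator Σ(Δz_t−Δz̄)(Δz_{t+1}−Δz̄) = -230.0864
Denominator Σ(Δz_t−Δz̄)² = 478.2222
r_1(Δz) = -230.0864 / 478.2222 = -0.481

-0.481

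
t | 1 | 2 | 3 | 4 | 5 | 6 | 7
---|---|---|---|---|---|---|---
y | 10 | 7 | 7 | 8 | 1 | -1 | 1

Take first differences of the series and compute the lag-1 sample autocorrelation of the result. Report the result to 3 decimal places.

-0.210

First differences Δy: -3, 0, 1, -7, -2, 2
Mean of differences = -1.5000
Numerator Σ(Δy_t−Δȳ)(Δy_{t+1}−Δȳ) = -11.2500
Denominator Σ(Δy_t−Δȳ)² = 53.5000
r_1(Δy) = -11.2500 / 53.5000 = -0.210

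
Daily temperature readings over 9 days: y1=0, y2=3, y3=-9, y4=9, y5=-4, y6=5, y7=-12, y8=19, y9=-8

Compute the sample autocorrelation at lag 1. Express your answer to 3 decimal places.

-0.779

Mean ȳ = (0 + 3 − 9 + 9 − 4 + 5 − 12 + 19 − 8)/9 = 0.3333
Numerator Σ_{t=1}^{8}(y_t−ȳ)(y_{t+1}−ȳ) = -607.7778
Denominator Σ(y_t−ȳ)² = 780.0000
r_1 = -607.7778 / 780.0000 = -0.779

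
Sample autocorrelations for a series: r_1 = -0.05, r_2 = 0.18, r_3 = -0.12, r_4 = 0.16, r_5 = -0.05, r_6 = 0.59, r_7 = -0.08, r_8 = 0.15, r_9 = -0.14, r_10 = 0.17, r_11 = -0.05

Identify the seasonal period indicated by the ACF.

The largest autocorrelation is r_6 = 0.59; the remaining lags stay at or below 0.18.
The dominant spike at lag 6 indicates a seasonal period of 6.

6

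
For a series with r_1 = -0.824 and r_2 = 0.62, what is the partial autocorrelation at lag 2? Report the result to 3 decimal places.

φ_{22} = (r_2 − r_1²) / (1 − r_1²)
r_1² = (-0.824)² = 0.678976
Numerator = 0.62 − 0.6790 = -0.0590; denominator = 1 − 0.6790 = 0.3210
φ_{22} = -0.0590 / 0.3210 = -0.184

-0.184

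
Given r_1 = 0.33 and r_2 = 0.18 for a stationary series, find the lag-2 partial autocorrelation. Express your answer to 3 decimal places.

0.080

φ_{22} = (r_2 − r_1²) / (1 − r_1²)
r_1² = (0.33)² = 0.1089
Numerator = 0.18 − 0.1089 = 0.0711; denominator = 1 − 0.1089 = 0.8911
φ_{22} = 0.0711 / 0.8911 = 0.080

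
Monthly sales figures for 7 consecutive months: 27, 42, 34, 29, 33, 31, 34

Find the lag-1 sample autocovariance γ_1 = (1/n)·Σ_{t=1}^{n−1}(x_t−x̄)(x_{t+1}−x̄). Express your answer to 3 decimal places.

-7.207

Mean x̄ = (27 + 42 + 34 + 29 + 33 + 31 + 34)/7 = 32.8571
Σ_{t=1}^{6}(x_t−x̄)(x_{t+1}−x̄) = -50.4490
γ_1 = -50.4490 / 7 = -7.207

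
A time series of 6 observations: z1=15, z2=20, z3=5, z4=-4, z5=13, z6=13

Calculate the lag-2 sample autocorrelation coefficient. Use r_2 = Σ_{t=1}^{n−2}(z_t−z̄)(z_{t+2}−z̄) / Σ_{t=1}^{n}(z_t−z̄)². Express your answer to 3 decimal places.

Mean z̄ = (15 + 20 + 5 − 4 + 13 + 13)/6 = 10.3333
Deviations from mean: 4.6667, 9.6667, -5.3333, -14.3333, 2.6667, 2.6667
Numerator Σ_{t=1}^{4}(z_t−z̄)(z_{t+2}−z̄) = -215.8889
Denominator Σ(z_t−z̄)² = 363.3333
r_2 = -215.8889 / 363.3333 = -0.594

-0.594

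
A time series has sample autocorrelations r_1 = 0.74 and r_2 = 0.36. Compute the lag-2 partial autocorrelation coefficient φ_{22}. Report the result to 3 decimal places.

φ_{22} = (r_2 − r_1²) / (1 − r_1²)
r_1² = (0.74)² = 0.5476
Numerator = 0.36 − 0.5476 = -0.1876; denominator = 1 − 0.5476 = 0.4524
φ_{22} = -0.1876 / 0.4524 = -0.415

-0.415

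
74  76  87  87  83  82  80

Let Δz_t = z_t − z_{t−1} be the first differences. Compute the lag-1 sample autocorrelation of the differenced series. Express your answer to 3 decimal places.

First differences Δz: 2, 11, 0, -4, -1, -2
Mean of differences = 1.0000
Numerator Σ(Δz_t−Δz̄)(Δz_{t+1}−Δz̄) = 21.0000
Denominator Σ(Δz_t−Δz̄)² = 140.0000
r_1(Δz) = 21.0000 / 140.0000 = 0.150

0.150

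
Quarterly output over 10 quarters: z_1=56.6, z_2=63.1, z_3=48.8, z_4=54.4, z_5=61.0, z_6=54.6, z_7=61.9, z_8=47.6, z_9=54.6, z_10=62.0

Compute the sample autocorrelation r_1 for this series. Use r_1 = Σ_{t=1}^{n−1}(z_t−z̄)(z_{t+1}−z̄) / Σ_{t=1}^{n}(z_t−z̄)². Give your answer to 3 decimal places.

Mean z̄ = (56.6 + 63.1 + 48.8 + 54.4 + 61.0 + 54.6 + 61.9 + 47.6 + 54.6 + 62.0)/10 = 56.4600
Numerator Σ_{t=1}^{9}(z_t−z̄)(z_{t+1}−z̄) = -104.0916
Denominator Σ(z_t−z̄)² = 273.3440
r_1 = -104.0916 / 273.3440 = -0.381

-0.381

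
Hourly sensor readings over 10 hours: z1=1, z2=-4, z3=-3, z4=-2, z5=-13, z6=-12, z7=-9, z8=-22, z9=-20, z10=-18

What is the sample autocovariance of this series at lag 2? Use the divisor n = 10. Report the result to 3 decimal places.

Mean z̄ = (1 − 4 − 3 − 2 − 13 − 12 − 9 − 22 − 20 − 18)/10 = -10.2000
Σ_{t=1}^{8}(z_t−z̄)(z_{t+2}−z̄) = 194.7200
γ_2 = 194.7200 / 10 = 19.472

19.472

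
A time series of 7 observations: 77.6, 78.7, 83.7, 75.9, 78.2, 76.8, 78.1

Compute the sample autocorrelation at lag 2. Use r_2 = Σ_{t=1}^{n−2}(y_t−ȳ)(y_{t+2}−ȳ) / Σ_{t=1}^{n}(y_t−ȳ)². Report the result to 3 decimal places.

-0.055

Mean ȳ = (77.6 + 78.7 + 83.7 + 75.9 + 78.2 + 76.8 + 78.1)/7 = 78.4286
Deviations from mean: -0.8286, 0.2714, 5.2714, -2.5286, -0.2286, -1.6286, -0.3286
Σ(y_t−ȳ)(y_{t+2}−ȳ) = (-4.3678) + (-0.6863) + (-1.2049) + (4.1180) + (0.0751) = -2.0659
Denominator Σ(y_t−ȳ)² = 37.7543
r_2 = -2.0659 / 37.7543 = -0.055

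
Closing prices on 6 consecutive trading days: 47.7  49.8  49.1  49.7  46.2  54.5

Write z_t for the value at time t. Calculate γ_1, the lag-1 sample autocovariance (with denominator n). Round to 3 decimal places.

Mean z̄ = (47.7 + 49.8 + 49.1 + 49.7 + 46.2 + 54.5)/6 = 49.5000
Σ_{t=1}^{5}(z_t−z̄)(z_{t+1}−z̄) = -17.9000
γ_1 = -17.9000 / 6 = -2.983

-2.983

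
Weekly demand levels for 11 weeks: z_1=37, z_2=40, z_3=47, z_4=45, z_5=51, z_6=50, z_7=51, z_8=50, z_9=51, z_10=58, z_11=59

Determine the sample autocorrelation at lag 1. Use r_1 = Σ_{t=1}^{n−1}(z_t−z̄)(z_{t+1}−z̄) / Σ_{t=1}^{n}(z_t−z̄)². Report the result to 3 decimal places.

Mean z̄ = (37 + 40 + 47 + 45 + 51 + 50 + 51 + 50 + 51 + 58 + 59)/11 = 49.0000
Numerator Σ_{t=1}^{10}(z_t−z̄)(z_{t+1}−z̄) = 242.0000
Denominator Σ(z_t−z̄)² = 440.0000
r_1 = 242.0000 / 440.0000 = 0.550

0.550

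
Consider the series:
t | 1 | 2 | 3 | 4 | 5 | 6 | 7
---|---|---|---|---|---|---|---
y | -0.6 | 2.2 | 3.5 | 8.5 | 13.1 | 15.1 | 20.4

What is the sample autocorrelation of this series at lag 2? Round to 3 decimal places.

Mean ȳ = (-0.6 + 2.2 + 3.5 + 8.5 + 13.1 + 15.1 + 20.4)/7 = 8.8857
Deviations from mean: -9.4857, -6.6857, -5.3857, -0.3857, 4.2143, 6.2143, 11.5143
Σ(y_t−ȳ)(y_{t+2}−ȳ) = (51.0873) + (2.5788) + (-22.6969) + (-2.3969) + (48.5245) = 77.0967
Denominator Σ(y_t−ȳ)² = 352.7886
r_2 = 77.0967 / 352.7886 = 0.219

0.219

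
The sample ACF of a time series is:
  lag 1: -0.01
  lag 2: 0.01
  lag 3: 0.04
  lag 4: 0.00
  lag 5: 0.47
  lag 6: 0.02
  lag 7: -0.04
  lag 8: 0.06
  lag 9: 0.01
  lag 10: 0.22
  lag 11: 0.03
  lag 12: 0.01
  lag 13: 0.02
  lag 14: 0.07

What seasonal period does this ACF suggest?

5

The largest autocorrelation is r_5 = 0.47, with a weaker echo at lag 10 (0.22); the remaining lags stay at or below 0.07.
The dominant spike at lag 5 indicates a seasonal period of 5.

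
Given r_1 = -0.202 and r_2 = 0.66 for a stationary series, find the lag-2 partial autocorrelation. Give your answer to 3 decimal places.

0.646

φ_{22} = (r_2 − r_1²) / (1 − r_1²)
r_1² = (-0.202)² = 0.040804
Numerator = 0.66 − 0.0408 = 0.6192; denominator = 1 − 0.0408 = 0.9592
φ_{22} = 0.6192 / 0.9592 = 0.646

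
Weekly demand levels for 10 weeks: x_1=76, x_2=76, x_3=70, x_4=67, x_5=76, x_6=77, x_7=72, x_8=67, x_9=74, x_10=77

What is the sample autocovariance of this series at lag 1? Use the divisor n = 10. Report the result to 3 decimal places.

Mean x̄ = (76 + 76 + 70 + 67 + 76 + 77 + 72 + 67 + 74 + 77)/10 = 73.2000
Σ_{t=1}^{9}(x_t−x̄)(x_{t+1}−x̄) = 12.9600
γ_1 = 12.9600 / 10 = 1.296

1.296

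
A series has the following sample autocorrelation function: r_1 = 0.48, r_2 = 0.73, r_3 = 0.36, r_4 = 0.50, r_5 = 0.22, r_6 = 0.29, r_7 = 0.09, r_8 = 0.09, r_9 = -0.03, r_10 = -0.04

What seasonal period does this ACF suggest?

2

The largest autocorrelation is r_2 = 0.73, with a weaker echo at lag 4 (0.50); the remaining lags stay at or below 0.48.
The dominant spike at lag 2 indicates a seasonal period of 2.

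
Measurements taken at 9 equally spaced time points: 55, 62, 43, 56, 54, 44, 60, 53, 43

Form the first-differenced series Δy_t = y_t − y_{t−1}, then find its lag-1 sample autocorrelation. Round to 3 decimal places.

-0.564

First differences Δy: 7, -19, 13, -2, -10, 16, -7, -10
Mean of differences = -1.5000
Numerator Σ(Δy_t−Δȳ)(Δy_{t+1}−Δȳ) = -603.7500
Denominator Σ(Δy_t−Δȳ)² = 1070.0000
r_1(Δy) = -603.7500 / 1070.0000 = -0.564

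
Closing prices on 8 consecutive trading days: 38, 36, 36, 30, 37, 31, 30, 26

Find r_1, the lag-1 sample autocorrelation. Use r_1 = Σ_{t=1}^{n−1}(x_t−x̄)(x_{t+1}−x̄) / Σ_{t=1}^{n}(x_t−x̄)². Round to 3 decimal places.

Mean x̄ = (38 + 36 + 36 + 30 + 37 + 31 + 30 + 26)/8 = 33.0000
Deviations from mean: 5.0000, 3.0000, 3.0000, -3.0000, 4.0000, -2.0000, -3.0000, -7.0000
Σ(x_t−x̄)(x_{t+1}−x̄) = (15.0000) + (9.0000) + (-9.0000) + (-12.0000) + (-8.0000) + (6.0000) + (21.0000) = 22.0000
Denominator Σ(x_t−x̄)² = 130.0000
r_1 = 22.0000 / 130.0000 = 0.169

0.169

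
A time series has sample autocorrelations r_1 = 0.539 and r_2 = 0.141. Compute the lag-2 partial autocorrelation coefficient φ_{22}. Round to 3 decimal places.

-0.211

φ_{22} = (r_2 − r_1²) / (1 − r_1²)
r_1² = (0.539)² = 0.290521
Numerator = 0.141 − 0.2905 = -0.1495; denominator = 1 − 0.2905 = 0.7095
φ_{22} = -0.1495 / 0.7095 = -0.211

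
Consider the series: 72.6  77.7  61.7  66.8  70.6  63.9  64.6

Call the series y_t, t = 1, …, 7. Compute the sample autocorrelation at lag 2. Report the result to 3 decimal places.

Mean ȳ = (72.6 + 77.7 + 61.7 + 66.8 + 70.6 + 63.9 + 64.6)/7 = 68.2714
Σ(y_t−ȳ)(y_{t+2}−ȳ) = (-28.4449) + (-13.8735) + (-15.3020) + (6.4322) + (-8.5492) = -59.7373
Denominator Σ(y_t−ȳ)² = 190.9943
r_2 = -59.7373 / 190.9943 = -0.313

-0.313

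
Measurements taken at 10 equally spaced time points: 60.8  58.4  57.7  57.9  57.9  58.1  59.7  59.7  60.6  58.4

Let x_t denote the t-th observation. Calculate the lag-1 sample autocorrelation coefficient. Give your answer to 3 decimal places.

Mean x̄ = (60.8 + 58.4 + 57.7 + 57.9 + 57.9 + 58.1 + 59.7 + 59.7 + 60.6 + 58.4)/10 = 58.9200
Numerator Σ_{t=1}^{9}(x_t−x̄)(x_{t+1}−x̄) = 3.1836
Denominator Σ(x_t−x̄)² = 12.3560
r_1 = 3.1836 / 12.3560 = 0.258

0.258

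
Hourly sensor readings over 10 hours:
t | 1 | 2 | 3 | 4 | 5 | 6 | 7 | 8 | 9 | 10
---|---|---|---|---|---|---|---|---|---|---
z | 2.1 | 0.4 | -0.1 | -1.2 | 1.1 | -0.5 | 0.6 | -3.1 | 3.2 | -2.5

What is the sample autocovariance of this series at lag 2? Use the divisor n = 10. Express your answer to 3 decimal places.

Mean z̄ = (2.1 + 0.4 − 0.1 − 1.2 + 1.1 − 0.5 + 0.6 − 3.1 + 3.2 − 2.5)/10 = 0.0000
Σ_{t=1}^{8}(z_t−z̄)(z_{t+2}−z̄) = 11.6800
γ_2 = 11.6800 / 10 = 1.168

1.168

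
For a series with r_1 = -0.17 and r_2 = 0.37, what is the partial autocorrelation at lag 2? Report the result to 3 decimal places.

φ_{22} = (r_2 − r_1²) / (1 − r_1²)
r_1² = (-0.17)² = 0.0289
Numerator = 0.37 − 0.0289 = 0.3411; denominator = 1 − 0.0289 = 0.9711
φ_{22} = 0.3411 / 0.9711 = 0.351

0.351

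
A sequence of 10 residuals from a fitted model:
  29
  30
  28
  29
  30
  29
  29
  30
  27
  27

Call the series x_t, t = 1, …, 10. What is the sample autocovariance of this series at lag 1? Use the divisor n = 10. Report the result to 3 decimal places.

Mean x̄ = (29 + 30 + 28 + 29 + 30 + 29 + 29 + 30 + 27 + 27)/10 = 28.8000
Σ_{t=1}^{9}(x_t−x̄)(x_{t+1}−x̄) = 0.9600
γ_1 = 0.9600 / 10 = 0.096

0.096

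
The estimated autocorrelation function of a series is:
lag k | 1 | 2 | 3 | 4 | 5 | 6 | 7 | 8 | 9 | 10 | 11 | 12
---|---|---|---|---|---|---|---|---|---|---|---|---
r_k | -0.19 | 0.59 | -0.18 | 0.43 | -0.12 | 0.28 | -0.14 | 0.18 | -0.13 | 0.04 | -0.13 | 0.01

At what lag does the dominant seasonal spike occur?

The largest autocorrelation is r_2 = 0.59, with weaker echoes at lags 4 (0.43), 6 (0.28) and 8 (0.18); the remaining lags stay at or below 0.04.
The dominant spike at lag 2 indicates a seasonal period of 2.

2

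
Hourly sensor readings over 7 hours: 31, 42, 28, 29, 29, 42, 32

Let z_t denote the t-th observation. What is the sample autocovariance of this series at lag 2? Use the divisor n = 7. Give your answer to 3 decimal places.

-4.921

Mean z̄ = (31 + 42 + 28 + 29 + 29 + 42 + 32)/7 = 33.2857
Σ_{t=1}^{5}(z_t−z̄)(z_{t+2}−z̄) = -34.4490
γ_2 = -34.4490 / 7 = -4.921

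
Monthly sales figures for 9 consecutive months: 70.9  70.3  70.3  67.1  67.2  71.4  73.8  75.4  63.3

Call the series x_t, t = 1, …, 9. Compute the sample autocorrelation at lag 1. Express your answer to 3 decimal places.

Mean x̄ = (70.9 + 70.3 + 70.3 + 67.1 + 67.2 + 71.4 + 73.8 + 75.4 + 63.3)/9 = 69.9667
Numerator Σ_{t=1}^{8}(x_t−x̄)(x_{t+1}−x̄) = -6.4678
Denominator Σ(x_t−x̄)² = 107.6800
r_1 = -6.4678 / 107.6800 = -0.060

-0.060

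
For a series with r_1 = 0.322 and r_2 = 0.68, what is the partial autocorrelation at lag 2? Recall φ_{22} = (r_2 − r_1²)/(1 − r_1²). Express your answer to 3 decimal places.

0.643

φ_{22} = (r_2 − r_1²) / (1 − r_1²)
r_1² = (0.322)² = 0.103684
Numerator = 0.68 − 0.1037 = 0.5763; denominator = 1 − 0.1037 = 0.8963
φ_{22} = 0.5763 / 0.8963 = 0.643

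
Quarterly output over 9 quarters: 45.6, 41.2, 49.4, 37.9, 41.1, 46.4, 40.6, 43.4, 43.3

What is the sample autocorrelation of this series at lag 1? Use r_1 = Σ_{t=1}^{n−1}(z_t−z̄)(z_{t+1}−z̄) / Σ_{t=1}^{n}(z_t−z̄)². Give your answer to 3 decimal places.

Mean z̄ = (45.6 + 41.2 + 49.4 + 37.9 + 41.1 + 46.4 + 40.6 + 43.4 + 43.3)/9 = 43.2111
Numerator Σ_{t=1}^{8}(z_t−z̄)(z_{t+1}−z̄) = -54.4435
Denominator Σ(z_t−z̄)² = 97.7489
r_1 = -54.4435 / 97.7489 = -0.557

-0.557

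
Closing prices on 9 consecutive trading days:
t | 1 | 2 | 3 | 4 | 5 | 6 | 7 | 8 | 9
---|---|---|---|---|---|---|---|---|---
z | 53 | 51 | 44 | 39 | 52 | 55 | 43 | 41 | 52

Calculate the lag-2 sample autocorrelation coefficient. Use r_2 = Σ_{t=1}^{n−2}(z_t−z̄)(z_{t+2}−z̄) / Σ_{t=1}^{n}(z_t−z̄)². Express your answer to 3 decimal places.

Mean z̄ = (53 + 51 + 44 + 39 + 52 + 55 + 43 + 41 + 52)/9 = 47.7778
Σ(z_t−z̄)(z_{t+2}−z̄) = (-19.7284) + (-28.2840) + (-15.9506) + (-63.3951) + (-20.1728) + (-48.9506) + (-20.1728) = -216.6543
Denominator Σ(z_t−z̄)² = 285.5556
r_2 = -216.6543 / 285.5556 = -0.759

-0.759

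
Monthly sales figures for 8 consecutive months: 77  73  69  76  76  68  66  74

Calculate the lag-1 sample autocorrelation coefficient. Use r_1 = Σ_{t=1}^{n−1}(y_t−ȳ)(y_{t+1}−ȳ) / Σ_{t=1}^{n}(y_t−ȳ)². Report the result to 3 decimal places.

0.028

Mean ȳ = (77 + 73 + 69 + 76 + 76 + 68 + 66 + 74)/8 = 72.3750
Deviations from mean: 4.6250, 0.6250, -3.3750, 3.6250, 3.6250, -4.3750, -6.3750, 1.6250
Σ(y_t−ȳ)(y_{t+1}−ȳ) = (2.8906) + (-2.1094) + (-12.2344) + (13.1406) + (-15.8594) + (27.8906) + (-10.3594) = 3.3594
Denominator Σ(y_t−ȳ)² = 121.8750
r_1 = 3.3594 / 121.8750 = 0.028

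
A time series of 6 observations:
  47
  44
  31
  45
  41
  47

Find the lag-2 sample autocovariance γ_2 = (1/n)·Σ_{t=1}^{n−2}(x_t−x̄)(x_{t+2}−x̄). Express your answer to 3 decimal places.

Mean x̄ = (47 + 44 + 31 + 45 + 41 + 47)/6 = 42.5000
Σ_{t=1}^{4}(x_t−x̄)(x_{t+2}−x̄) = -19.5000
γ_2 = -19.5000 / 6 = -3.250

-3.250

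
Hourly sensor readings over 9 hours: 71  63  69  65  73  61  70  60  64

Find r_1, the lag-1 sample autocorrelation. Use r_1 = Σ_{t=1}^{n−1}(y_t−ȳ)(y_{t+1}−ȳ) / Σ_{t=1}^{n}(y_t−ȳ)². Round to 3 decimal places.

Mean ȳ = (71 + 63 + 69 + 65 + 73 + 61 + 70 + 60 + 64)/9 = 66.2222
Numerator Σ_{t=1}^{8}(y_t−ȳ)(y_{t+1}−ȳ) = -100.8272
Denominator Σ(y_t−ȳ)² = 173.5556
r_1 = -100.8272 / 173.5556 = -0.581

-0.581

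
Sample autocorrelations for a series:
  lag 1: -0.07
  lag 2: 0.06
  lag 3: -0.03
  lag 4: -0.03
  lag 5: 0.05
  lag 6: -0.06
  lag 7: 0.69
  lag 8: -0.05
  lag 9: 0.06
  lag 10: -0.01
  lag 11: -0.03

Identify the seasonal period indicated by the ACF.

The largest autocorrelation is r_7 = 0.69; the remaining lags stay at or below 0.06.
The dominant spike at lag 7 indicates a seasonal period of 7.

7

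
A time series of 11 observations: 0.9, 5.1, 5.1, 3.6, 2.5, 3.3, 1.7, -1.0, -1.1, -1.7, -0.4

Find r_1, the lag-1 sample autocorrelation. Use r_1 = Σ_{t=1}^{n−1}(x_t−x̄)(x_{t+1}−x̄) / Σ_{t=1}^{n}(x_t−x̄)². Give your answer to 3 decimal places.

Mean x̄ = (0.9 + 5.1 + 5.1 + 3.6 + 2.5 + 3.3 + 1.7 − 1.0 − 1.1 − 1.7 − 0.4)/11 = 1.6364
Numerator Σ_{t=1}^{10}(x_t−x̄)(x_{t+1}−x̄) = 42.4560
Denominator Σ(x_t−x̄)² = 61.6255
r_1 = 42.4560 / 61.6255 = 0.689

0.689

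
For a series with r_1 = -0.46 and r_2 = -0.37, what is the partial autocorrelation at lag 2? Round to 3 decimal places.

-0.738

φ_{22} = (r_2 − r_1²) / (1 − r_1²)
r_1² = (-0.46)² = 0.2116
Numerator = -0.37 − 0.2116 = -0.5816; denominator = 1 − 0.2116 = 0.7884
φ_{22} = -0.5816 / 0.7884 = -0.738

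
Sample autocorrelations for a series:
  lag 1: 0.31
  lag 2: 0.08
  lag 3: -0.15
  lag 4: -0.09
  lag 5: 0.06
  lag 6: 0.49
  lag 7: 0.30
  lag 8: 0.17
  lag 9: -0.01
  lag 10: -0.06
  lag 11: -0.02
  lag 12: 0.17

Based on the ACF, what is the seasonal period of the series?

6

The largest autocorrelation is r_6 = 0.49; the remaining lags stay at or below 0.31. The elevated value at lag 1 (0.31), dropping to 0.08 at lag 2, reflects decaying short-term dependence rather than seasonality.
The dominant spike at lag 6 indicates a seasonal period of 6.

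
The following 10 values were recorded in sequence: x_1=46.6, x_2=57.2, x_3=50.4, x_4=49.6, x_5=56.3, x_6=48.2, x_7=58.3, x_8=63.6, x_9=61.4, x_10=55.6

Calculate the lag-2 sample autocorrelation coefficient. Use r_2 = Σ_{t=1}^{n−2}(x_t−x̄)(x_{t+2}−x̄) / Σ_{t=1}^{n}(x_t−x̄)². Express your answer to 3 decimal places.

Mean x̄ = (46.6 + 57.2 + 50.4 + 49.6 + 56.3 + 48.2 + 58.3 + 63.6 + 61.4 + 55.6)/10 = 54.7200
Numerator Σ_{t=1}^{8}(x_t−x̄)(x_{t+2}−x̄) = 28.4252
Denominator Σ(x_t−x̄)² = 299.0360
r_2 = 28.4252 / 299.0360 = 0.095

0.095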